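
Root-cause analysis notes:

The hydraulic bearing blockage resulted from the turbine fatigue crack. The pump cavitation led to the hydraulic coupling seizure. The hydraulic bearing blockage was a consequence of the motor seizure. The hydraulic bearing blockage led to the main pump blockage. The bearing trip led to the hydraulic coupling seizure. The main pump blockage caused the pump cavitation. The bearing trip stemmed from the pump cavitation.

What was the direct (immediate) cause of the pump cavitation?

the main pump blockage

Upstream contributors include the motor seizure, the turbine fatigue crack, the hydraulic bearing blockage, but only the main pump blockage feeds directly into the pump cavitation.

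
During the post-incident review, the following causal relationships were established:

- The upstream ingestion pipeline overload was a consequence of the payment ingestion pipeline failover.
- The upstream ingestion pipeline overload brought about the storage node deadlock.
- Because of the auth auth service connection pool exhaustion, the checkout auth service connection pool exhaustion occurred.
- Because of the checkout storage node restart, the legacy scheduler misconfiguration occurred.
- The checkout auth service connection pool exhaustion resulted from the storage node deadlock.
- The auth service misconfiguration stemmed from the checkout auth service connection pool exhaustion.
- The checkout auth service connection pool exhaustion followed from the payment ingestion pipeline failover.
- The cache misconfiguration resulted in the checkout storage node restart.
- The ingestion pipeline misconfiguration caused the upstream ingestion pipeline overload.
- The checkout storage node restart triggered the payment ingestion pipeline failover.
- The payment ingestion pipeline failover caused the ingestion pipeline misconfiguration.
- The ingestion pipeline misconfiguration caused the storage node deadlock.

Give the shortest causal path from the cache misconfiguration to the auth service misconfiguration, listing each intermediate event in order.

the cache misconfiguration → the checkout storage node restart
the checkout storage node restart → the payment ingestion pipeline failover
the payment ingestion pipeline failover → the checkout auth service connection pool exhaustion
the checkout auth service connection pool exhaustion → the auth service misconfiguration
Length: 4 steps.

the cache misconfiguration → the checkout storage node restart → the payment ingestion pipeline failover → the checkout auth service connection pool exhaustion → the auth service misconfiguration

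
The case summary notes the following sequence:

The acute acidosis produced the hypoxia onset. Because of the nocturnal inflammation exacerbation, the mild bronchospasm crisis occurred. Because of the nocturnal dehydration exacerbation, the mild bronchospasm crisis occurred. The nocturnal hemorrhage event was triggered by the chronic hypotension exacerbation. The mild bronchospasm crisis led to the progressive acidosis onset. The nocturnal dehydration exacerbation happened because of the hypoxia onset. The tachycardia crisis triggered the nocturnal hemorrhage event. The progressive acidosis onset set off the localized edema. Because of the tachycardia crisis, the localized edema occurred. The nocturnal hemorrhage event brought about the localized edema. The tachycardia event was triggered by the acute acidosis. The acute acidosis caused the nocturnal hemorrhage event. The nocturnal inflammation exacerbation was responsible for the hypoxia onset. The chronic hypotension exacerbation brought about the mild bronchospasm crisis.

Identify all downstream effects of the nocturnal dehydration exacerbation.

Direct effects: the mild bronchospasm crisis.
2 steps out: the progressive acidosis onset.
3 steps out: the localized edema.
Not reachable from it: the acute acidosis, the nocturnal inflammation exacerbation, the hypoxia onset, the chronic hypotension exacerbation, the tachycardia event, the tachycardia crisis, the nocturnal hemorrhage event.

the localized edema, the mild bronchospasm crisis, the progressive acidosis onset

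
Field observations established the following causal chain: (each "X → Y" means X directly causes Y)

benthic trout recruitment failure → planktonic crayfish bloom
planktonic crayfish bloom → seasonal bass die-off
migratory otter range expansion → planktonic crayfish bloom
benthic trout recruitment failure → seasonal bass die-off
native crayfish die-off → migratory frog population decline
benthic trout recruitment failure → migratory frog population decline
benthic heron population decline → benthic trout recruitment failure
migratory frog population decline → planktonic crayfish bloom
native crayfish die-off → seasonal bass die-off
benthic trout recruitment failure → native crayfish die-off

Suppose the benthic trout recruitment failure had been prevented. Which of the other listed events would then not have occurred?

Downstream of the benthic trout recruitment failure: the native crayfish die-off, the migratory frog population decline, the planktonic crayfish bloom, the seasonal bass die-off.
Of those, still caused via another path: the planktonic crayfish bloom, the seasonal bass die-off.
The remainder have no surviving cause.

the migratory frog population decline, the native crayfish die-off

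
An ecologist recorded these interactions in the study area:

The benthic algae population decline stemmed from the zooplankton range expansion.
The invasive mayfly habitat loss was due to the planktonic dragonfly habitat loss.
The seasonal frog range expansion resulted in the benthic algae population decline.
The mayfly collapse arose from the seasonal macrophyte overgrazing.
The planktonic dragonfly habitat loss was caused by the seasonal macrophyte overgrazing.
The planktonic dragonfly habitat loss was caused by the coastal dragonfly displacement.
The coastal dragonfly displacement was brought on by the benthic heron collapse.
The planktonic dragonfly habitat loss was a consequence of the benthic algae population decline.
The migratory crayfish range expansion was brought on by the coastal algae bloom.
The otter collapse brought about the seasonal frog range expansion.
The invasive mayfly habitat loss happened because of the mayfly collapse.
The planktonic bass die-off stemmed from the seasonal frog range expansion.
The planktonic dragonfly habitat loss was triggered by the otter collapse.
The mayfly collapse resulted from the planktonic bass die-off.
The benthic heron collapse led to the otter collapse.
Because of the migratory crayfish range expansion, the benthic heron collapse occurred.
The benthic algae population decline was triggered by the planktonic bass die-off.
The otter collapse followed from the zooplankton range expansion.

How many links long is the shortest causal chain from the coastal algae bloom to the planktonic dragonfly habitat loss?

4

Shortest chain: the coastal algae bloom → the migratory crayfish range expansion → the benthic heron collapse → the coastal dragonfly displacement → the planktonic dragonfly habitat loss.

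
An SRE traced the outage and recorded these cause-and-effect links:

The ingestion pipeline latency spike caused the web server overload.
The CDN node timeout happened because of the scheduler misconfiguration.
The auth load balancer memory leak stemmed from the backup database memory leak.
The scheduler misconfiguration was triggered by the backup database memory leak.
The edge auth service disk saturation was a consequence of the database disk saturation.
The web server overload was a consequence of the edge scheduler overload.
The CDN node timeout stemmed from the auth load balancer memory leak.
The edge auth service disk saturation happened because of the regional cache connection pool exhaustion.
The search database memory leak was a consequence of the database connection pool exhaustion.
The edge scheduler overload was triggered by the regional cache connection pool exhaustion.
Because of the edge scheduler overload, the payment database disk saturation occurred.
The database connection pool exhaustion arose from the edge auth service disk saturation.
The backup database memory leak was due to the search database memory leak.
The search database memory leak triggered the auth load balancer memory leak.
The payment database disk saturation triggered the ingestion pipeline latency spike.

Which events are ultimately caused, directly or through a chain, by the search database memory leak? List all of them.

the CDN node timeout, the auth load balancer memory leak, the backup database memory leak, the scheduler misconfiguration

Direct effects: the backup database memory leak, the auth load balancer memory leak.
2 steps out: the scheduler misconfiguration, the CDN node timeout.
Not reachable from it: the regional cache connection pool exhaustion, the edge scheduler overload, the payment database disk saturation, the edge auth service disk saturation, the database connection pool exhaustion, the ingestion pipeline latency spike, the web server overload, the database disk saturation.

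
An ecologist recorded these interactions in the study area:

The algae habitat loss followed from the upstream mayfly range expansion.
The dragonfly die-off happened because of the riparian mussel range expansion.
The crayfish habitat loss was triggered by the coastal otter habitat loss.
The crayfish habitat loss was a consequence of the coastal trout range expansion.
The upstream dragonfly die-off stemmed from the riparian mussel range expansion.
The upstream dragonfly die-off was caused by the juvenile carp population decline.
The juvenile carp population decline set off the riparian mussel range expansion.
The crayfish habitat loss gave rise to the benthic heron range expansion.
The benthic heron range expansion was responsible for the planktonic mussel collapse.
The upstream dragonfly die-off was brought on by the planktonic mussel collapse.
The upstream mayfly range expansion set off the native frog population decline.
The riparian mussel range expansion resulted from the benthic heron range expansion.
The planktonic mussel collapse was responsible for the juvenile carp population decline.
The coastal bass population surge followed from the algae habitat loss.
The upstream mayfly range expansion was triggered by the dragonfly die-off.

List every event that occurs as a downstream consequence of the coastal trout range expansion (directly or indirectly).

Direct effects: the crayfish habitat loss.
2 steps out: the benthic heron range expansion.
3 steps out: the planktonic mussel collapse, the riparian mussel range expansion.
4 steps out: the juvenile carp population decline, the upstream dragonfly die-off, the dragonfly die-off.
5 steps out: the upstream mayfly range expansion.
6 steps out: the algae habitat loss, the native frog population decline.
7 steps out: the coastal bass population surge.
Not reachable from it: the coastal otter habitat loss.

the algae habitat loss, the benthic heron range expansion, the coastal bass population surge, the crayfish habitat loss, the dragonfly die-off, the juvenile carp population decline, the native frog population decline, the planktonic mussel collapse, the riparian mussel range expansion, the upstream dragonfly die-off, the upstream mayfly range expansion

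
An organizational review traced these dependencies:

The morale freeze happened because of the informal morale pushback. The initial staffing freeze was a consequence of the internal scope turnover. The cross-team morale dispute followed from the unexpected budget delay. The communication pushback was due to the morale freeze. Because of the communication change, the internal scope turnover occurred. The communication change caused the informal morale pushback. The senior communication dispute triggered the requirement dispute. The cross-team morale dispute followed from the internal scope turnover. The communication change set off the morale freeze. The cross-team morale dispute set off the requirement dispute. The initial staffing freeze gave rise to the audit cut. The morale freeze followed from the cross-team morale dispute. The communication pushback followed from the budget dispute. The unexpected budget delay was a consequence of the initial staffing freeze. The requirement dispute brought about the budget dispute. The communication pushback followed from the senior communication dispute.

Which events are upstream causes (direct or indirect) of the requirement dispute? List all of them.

the communication change, the cross-team morale dispute, the initial staffing freeze, the internal scope turnover, the senior communication dispute, the unexpected budget delay

Immediate causes of the requirement dispute: the cross-team morale dispute, the senior communication dispute.
Further upstream: the communication change, the internal scope turnover, the initial staffing freeze, the unexpected budget delay.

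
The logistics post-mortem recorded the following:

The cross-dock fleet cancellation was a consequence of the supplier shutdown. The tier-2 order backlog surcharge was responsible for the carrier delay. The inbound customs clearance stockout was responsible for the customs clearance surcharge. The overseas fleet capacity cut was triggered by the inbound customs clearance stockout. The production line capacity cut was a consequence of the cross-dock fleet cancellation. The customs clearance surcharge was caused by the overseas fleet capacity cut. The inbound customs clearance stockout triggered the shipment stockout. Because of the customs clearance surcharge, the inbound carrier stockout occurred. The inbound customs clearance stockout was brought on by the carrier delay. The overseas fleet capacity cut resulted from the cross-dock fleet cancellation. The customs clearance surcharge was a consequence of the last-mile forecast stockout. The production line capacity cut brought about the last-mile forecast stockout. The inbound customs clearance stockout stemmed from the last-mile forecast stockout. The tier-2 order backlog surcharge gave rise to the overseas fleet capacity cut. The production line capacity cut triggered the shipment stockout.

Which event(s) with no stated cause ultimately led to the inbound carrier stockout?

the supplier shutdown, the tier-2 order backlog surcharge

Tracing upstream from the inbound carrier stockout: the inbound carrier stockout ← the customs clearance surcharge ← the overseas fleet capacity cut ← the tier-2 order backlog surcharge.
A separate upstream branch: the inbound carrier stockout ← the customs clearance surcharge ← the overseas fleet capacity cut ← the cross-dock fleet cancellation ← the supplier shutdown.
Each of those chain origins has no stated cause.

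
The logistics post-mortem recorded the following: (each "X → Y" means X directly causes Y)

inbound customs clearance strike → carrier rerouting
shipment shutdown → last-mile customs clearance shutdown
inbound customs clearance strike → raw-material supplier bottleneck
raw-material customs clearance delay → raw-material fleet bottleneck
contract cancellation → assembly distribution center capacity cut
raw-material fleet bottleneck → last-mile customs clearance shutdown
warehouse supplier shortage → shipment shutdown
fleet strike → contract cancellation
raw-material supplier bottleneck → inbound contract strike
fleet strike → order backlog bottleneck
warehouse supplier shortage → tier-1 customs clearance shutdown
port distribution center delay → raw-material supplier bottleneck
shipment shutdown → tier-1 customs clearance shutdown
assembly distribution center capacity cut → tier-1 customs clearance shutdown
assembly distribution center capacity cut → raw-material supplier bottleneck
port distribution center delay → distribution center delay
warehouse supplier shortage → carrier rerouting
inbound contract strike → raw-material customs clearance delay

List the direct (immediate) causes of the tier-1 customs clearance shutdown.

the assembly distribution center capacity cut, the shipment shutdown, the warehouse supplier shortage

Upstream contributors include the fleet strike, the contract cancellation, but only the assembly distribution center capacity cut, the shipment shutdown, the warehouse supplier shortage feed directly into the tier-1 customs clearance shutdown.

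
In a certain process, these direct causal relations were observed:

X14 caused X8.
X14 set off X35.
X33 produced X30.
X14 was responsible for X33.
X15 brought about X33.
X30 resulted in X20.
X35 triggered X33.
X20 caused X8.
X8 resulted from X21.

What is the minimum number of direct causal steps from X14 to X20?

Shortest chain: X14 → X33 → X30 → X20.

3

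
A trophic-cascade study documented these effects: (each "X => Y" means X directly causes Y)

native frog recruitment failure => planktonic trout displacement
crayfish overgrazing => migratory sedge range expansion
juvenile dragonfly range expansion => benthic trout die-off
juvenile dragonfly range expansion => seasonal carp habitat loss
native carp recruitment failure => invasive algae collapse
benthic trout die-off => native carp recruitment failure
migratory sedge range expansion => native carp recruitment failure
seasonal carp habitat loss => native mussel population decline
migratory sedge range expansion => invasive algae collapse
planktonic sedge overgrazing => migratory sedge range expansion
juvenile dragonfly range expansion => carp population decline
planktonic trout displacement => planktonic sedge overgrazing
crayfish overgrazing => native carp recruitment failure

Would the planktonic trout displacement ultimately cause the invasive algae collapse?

There is a causal chain: the planktonic trout displacement → the planktonic sedge overgrazing → the migratory sedge range expansion → the invasive algae collapse.

Yes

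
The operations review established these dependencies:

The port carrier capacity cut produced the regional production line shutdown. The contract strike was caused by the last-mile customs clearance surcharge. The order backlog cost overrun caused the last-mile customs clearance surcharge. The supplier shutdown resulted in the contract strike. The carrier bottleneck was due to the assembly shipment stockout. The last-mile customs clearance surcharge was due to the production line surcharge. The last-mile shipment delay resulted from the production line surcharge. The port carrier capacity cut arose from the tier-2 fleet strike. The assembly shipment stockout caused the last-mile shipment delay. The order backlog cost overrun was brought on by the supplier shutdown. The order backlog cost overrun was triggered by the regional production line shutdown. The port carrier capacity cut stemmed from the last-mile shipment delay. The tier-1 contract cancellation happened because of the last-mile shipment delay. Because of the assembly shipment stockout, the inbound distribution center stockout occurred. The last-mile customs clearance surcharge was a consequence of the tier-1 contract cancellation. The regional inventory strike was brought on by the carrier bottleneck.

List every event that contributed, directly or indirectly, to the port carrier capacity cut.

Immediate causes of the port carrier capacity cut: the tier-2 fleet strike, the last-mile shipment delay.
Further upstream: the assembly shipment stockout, the production line surcharge.

the assembly shipment stockout, the last-mile shipment delay, the production line surcharge, the tier-2 fleet strike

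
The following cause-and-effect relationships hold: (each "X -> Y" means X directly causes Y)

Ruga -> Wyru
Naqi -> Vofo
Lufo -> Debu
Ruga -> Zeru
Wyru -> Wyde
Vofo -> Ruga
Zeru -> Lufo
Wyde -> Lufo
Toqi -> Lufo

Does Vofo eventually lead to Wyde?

Yes

There is a causal chain: Vofo → Ruga → Wyru → Wyde.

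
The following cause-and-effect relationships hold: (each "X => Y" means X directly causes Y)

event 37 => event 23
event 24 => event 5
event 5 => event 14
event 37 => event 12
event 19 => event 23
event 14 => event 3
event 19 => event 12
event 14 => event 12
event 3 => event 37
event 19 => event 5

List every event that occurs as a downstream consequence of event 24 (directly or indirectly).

event 12, event 14, event 23, event 3, event 37, event 5

Direct effects: event 5.
2 steps out: event 14.
3 steps out: event 3, event 12.
4 steps out: event 37.
5 steps out: event 23.
Not reachable from it: event 19.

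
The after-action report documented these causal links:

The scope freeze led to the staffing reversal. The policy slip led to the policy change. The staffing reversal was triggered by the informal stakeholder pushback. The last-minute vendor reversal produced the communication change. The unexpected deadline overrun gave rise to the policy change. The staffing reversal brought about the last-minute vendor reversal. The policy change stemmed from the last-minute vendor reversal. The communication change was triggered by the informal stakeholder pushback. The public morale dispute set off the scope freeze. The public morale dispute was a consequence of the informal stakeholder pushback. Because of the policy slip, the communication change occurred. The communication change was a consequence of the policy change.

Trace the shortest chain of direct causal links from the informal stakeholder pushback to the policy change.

the informal stakeholder pushback → the staffing reversal
the staffing reversal → the last-minute vendor reversal
the last-minute vendor reversal → the policy change
Length: 3 steps.

the informal stakeholder pushback → the staffing reversal → the last-minute vendor reversal → the policy change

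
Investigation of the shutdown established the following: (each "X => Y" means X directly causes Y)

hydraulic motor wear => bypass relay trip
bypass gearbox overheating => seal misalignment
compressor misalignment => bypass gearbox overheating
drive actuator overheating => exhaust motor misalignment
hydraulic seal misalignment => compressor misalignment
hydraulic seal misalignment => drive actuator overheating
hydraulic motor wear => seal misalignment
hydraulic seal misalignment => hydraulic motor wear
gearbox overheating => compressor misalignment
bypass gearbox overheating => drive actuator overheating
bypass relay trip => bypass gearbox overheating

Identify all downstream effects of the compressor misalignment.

the bypass gearbox overheating, the drive actuator overheating, the exhaust motor misalignment, the seal misalignment

Direct effects: the bypass gearbox overheating.
2 steps out: the drive actuator overheating, the seal misalignment.
3 steps out: the exhaust motor misalignment.
Not reachable from it: the hydraulic seal misalignment, the hydraulic motor wear, the bypass relay trip, the gearbox overheating.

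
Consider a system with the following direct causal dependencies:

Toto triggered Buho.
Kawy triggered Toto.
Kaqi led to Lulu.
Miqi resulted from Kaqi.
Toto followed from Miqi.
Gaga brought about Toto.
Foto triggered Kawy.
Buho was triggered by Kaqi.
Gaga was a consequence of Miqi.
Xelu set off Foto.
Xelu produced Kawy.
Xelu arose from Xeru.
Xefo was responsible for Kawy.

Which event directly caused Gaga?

Upstream contributors include Kaqi, but only Miqi feeds directly into Gaga.

Miqi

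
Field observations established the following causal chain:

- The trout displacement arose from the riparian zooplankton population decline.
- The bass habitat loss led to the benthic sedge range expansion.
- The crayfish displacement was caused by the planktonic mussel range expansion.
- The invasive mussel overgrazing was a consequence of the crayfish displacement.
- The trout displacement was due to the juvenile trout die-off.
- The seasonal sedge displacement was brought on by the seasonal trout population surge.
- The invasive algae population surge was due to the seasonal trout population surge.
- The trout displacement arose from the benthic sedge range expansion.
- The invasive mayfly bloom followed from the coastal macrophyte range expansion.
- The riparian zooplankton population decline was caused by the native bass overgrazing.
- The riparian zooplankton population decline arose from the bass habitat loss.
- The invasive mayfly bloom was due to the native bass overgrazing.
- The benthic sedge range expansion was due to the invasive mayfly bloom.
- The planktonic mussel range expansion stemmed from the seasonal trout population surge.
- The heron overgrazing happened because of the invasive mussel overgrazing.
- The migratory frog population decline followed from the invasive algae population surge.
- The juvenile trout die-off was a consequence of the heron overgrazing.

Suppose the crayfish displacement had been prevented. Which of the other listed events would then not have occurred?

Downstream of the crayfish displacement: the invasive mussel overgrazing, the heron overgrazing, the juvenile trout die-off, the trout displacement.
Of those, still caused via another path: the trout displacement.
The remainder have no surviving cause.

the heron overgrazing, the invasive mussel overgrazing, the juvenile trout die-off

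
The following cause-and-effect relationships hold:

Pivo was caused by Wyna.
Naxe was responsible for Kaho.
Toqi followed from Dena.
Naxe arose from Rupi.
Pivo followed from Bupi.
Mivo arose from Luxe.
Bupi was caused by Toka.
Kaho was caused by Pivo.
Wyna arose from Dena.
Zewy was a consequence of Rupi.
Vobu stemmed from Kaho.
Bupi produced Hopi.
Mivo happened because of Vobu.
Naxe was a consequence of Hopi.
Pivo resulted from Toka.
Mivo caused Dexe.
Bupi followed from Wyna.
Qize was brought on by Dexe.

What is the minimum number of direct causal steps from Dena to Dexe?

6

Shortest chain: Dena → Wyna → Pivo → Kaho → Vobu → Mivo → Dexe.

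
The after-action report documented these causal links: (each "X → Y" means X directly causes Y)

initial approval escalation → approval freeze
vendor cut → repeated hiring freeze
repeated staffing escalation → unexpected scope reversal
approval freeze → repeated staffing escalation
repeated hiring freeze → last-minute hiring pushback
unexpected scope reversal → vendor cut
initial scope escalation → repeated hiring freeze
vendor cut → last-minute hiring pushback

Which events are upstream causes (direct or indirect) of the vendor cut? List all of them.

Immediate cause of the vendor cut: the unexpected scope reversal.
Further upstream: the initial approval escalation, the approval freeze, the repeated staffing escalation.

the approval freeze, the initial approval escalation, the repeated staffing escalation, the unexpected scope reversal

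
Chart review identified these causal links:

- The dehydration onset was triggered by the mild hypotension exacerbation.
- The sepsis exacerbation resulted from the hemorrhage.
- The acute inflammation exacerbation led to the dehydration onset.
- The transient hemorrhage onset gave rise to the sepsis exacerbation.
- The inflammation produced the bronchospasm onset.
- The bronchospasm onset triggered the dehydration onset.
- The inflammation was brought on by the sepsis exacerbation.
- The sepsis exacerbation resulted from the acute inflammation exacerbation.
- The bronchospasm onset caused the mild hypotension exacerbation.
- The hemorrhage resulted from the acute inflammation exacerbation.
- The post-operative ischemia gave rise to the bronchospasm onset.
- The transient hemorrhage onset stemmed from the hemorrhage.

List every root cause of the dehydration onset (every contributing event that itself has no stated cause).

the acute inflammation exacerbation, the post-operative ischemia

Tracing upstream from the dehydration onset: the dehydration onset ← the acute inflammation exacerbation.
A separate upstream branch: the dehydration onset ← the bronchospasm onset ← the post-operative ischemia.
Each of those chain origins has no stated cause.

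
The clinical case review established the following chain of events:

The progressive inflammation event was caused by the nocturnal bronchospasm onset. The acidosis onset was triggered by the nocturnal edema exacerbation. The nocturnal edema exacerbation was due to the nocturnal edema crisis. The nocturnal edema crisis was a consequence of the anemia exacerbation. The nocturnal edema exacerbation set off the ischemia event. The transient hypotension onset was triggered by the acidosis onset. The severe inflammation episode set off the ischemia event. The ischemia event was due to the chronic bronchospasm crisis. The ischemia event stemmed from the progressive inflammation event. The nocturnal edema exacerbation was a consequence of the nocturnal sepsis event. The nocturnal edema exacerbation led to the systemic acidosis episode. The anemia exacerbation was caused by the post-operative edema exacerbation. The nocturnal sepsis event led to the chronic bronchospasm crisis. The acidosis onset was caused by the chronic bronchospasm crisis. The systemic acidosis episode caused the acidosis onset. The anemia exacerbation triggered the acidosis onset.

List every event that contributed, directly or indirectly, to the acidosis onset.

Immediate causes of the acidosis onset: the anemia exacerbation, the nocturnal edema exacerbation, the chronic bronchospasm crisis, the systemic acidosis episode.
Further upstream: the post-operative edema exacerbation, the nocturnal sepsis event, the nocturnal edema crisis.

the anemia exacerbation, the chronic bronchospasm crisis, the nocturnal edema crisis, the nocturnal edema exacerbation, the nocturnal sepsis event, the post-operative edema exacerbation, the systemic acidosis episode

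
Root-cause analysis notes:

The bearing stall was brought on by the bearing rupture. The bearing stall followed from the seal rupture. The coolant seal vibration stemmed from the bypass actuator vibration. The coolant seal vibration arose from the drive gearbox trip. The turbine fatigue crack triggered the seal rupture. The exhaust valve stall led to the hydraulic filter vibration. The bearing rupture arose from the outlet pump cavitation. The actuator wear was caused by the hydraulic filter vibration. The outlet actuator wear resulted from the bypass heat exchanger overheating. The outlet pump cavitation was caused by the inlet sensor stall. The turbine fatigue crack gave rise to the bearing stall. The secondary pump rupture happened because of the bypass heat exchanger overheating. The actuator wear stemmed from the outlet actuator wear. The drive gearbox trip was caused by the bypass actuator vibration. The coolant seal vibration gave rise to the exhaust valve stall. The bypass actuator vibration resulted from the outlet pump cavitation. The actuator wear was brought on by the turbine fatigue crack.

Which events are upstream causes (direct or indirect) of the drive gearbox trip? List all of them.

Immediate cause of the drive gearbox trip: the bypass actuator vibration.
Further upstream: the inlet sensor stall, the outlet pump cavitation.

the bypass actuator vibration, the inlet sensor stall, the outlet pump cavitation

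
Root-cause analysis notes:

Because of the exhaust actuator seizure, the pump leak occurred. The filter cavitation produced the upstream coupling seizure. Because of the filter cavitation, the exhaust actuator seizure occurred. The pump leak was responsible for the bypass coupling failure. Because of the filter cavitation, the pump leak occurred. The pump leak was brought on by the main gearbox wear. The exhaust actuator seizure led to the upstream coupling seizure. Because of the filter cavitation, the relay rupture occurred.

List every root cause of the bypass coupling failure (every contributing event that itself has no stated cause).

Tracing upstream from the bypass coupling failure: the bypass coupling failure ← the pump leak ← the filter cavitation.
A separate upstream branch: the bypass coupling failure ← the pump leak ← the main gearbox wear.
Each of those chain origins has no stated cause.

the filter cavitation, the main gearbox wear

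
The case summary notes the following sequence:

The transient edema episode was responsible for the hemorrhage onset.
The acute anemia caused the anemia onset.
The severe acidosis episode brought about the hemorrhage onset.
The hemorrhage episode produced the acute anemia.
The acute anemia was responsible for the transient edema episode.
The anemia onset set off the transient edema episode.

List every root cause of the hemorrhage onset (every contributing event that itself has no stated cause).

Tracing upstream from the hemorrhage onset: the hemorrhage onset ← the transient edema episode ← the acute anemia ← the hemorrhage episode.
A separate upstream branch: the hemorrhage onset ← the severe acidosis episode.
Each of those chain origins has no stated cause.

the hemorrhage episode, the severe acidosis episode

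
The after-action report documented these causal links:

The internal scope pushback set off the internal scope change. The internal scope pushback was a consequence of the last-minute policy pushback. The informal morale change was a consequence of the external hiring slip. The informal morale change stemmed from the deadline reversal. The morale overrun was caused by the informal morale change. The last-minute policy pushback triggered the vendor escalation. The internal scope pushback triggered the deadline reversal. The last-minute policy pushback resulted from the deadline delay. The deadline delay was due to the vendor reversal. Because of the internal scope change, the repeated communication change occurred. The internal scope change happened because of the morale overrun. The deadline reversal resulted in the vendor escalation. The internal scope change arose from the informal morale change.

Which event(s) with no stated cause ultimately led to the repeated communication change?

the external hiring slip, the vendor reversal

Tracing upstream from the repeated communication change: the repeated communication change ← the internal scope change ← the internal scope pushback ← the last-minute policy pushback ← the deadline delay ← the vendor reversal.
A separate upstream branch: the repeated communication change ← the internal scope change ← the informal morale change ← the external hiring slip.
Each of those chain origins has no stated cause.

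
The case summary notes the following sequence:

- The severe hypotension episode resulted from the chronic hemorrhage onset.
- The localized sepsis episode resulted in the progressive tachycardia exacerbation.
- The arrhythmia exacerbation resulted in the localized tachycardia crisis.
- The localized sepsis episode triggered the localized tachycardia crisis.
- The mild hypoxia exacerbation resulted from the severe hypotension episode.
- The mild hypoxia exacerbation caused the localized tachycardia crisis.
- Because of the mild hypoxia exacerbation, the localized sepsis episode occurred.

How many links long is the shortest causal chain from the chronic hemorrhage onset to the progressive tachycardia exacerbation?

Shortest chain: the chronic hemorrhage onset → the severe hypotension episode → the mild hypoxia exacerbation → the localized sepsis episode → the progressive tachycardia exacerbation.

4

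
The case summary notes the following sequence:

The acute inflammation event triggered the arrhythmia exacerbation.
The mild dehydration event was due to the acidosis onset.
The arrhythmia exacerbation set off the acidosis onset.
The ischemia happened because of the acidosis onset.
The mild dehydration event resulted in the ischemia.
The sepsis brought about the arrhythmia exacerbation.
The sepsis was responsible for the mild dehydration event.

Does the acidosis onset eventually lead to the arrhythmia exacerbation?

The acidosis onset leads to the mild dehydration event, the ischemia; the arrhythmia exacerbation is not among them.

No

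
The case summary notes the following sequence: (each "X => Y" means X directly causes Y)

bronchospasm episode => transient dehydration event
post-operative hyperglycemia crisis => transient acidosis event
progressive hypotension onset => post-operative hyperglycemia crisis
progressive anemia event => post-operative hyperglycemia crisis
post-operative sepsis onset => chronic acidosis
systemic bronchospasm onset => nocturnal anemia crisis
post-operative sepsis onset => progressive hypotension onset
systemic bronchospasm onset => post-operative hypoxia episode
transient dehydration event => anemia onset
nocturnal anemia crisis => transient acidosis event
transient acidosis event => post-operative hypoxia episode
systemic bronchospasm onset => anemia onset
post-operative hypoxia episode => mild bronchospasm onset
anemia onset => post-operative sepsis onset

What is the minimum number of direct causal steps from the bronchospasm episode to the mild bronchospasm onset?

8

Shortest chain: the bronchospasm episode → the transient dehydration event → the anemia onset → the post-operative sepsis onset → the progressive hypotension onset → the post-operative hyperglycemia crisis → the transient acidosis event → the post-operative hypoxia episode → the mild bronchospasm onset.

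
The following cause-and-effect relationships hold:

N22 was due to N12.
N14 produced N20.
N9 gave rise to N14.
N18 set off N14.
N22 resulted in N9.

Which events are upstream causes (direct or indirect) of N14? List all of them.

Immediate causes of N14: N9, N18.
Further upstream: N12, N22.

N12, N18, N22, N9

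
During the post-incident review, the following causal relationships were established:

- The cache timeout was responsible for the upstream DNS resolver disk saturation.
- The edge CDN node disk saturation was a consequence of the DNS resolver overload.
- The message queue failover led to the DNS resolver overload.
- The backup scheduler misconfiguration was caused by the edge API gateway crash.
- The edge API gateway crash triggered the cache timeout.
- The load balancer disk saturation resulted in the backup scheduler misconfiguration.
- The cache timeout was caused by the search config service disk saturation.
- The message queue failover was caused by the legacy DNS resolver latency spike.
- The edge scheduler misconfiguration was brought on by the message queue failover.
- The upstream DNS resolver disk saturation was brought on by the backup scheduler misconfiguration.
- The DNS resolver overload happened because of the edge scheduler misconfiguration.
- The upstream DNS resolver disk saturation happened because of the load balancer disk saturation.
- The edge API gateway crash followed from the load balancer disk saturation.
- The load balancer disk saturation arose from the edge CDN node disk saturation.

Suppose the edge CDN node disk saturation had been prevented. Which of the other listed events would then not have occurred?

the backup scheduler misconfiguration, the edge API gateway crash, the load balancer disk saturation

Downstream of the edge CDN node disk saturation: the load balancer disk saturation, the edge API gateway crash, the backup scheduler misconfiguration, the cache timeout, the upstream DNS resolver disk saturation.
Of those, still caused via another path: the cache timeout, the upstream DNS resolver disk saturation.
The remainder have no surviving cause.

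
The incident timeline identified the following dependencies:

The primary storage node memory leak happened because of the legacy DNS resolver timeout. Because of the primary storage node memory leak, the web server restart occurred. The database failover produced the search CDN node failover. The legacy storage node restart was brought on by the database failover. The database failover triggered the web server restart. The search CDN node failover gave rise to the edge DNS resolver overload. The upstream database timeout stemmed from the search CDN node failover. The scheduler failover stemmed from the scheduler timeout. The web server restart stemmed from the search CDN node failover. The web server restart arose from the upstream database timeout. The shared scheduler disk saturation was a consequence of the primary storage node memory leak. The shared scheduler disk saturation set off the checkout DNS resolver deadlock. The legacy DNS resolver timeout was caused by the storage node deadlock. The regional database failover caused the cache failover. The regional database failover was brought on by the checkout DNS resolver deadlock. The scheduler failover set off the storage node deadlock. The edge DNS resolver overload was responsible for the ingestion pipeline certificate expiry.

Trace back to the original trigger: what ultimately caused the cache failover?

the scheduler timeout

Tracing upstream from the cache failover: the cache failover ← the regional database failover ← the checkout DNS resolver deadlock ← the shared scheduler disk saturation ← the primary storage node memory leak ← the legacy DNS resolver timeout ← the storage node deadlock ← the scheduler failover ← the scheduler timeout.
The scheduler timeout has no stated cause, so it is the root.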